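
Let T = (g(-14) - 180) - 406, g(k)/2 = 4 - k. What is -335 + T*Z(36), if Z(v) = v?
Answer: -20135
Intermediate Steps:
g(k) = 8 - 2*k (g(k) = 2*(4 - k) = 8 - 2*k)
T = -550 (T = ((8 - 2*(-14)) - 180) - 406 = ((8 + 28) - 180) - 406 = (36 - 180) - 406 = -144 - 406 = -550)
-335 + T*Z(36) = -335 - 550*36 = -335 - 19800 = -20135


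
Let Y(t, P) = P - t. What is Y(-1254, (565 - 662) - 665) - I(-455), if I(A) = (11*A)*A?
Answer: -2276783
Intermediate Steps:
I(A) = 11*A²
Y(-1254, (565 - 662) - 665) - I(-455) = (((565 - 662) - 665) - 1*(-1254)) - 11*(-455)² = ((-97 - 665) + 1254) - 11*207025 = (-762 + 1254) - 1*2277275 = 492 - 2277275 = -2276783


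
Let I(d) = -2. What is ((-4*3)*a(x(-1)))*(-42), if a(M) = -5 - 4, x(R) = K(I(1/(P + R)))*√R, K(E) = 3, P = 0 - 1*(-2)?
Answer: -4536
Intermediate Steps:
P = 2 (P = 0 + 2 = 2)
x(R) = 3*√R
a(M) = -9
((-4*3)*a(x(-1)))*(-42) = (-4*3*(-9))*(-42) = -12*(-9)*(-42) = 108*(-42) = -4536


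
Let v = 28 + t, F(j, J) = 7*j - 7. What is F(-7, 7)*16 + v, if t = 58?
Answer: -810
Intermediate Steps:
F(j, J) = -7 + 7*j
v = 86 (v = 28 + 58 = 86)
F(-7, 7)*16 + v = (-7 + 7*(-7))*16 + 86 = (-7 - 49)*16 + 86 = -56*16 + 86 = -896 + 86 = -810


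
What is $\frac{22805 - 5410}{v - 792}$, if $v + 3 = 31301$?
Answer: $\frac{2485}{4358} \approx 0.57022$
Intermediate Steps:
$v = 31298$ ($v = -3 + 31301 = 31298$)
$\frac{22805 - 5410}{v - 792} = \frac{22805 - 5410}{31298 - 792} = \frac{17395}{30506} = 17395 \cdot \frac{1}{30506} = \frac{2485}{4358}$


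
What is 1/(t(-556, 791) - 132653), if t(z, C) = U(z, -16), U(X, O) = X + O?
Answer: -1/133225 ≈ -7.5061e-6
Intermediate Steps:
U(X, O) = O + X
t(z, C) = -16 + z
1/(t(-556, 791) - 132653) = 1/((-16 - 556) - 132653) = 1/(-572 - 132653) = 1/(-133225) = -1/133225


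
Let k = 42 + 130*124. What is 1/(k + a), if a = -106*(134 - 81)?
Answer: 1/10544 ≈ 9.4841e-5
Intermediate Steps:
a = -5618 (a = -106*53 = -5618)
k = 16162 (k = 42 + 16120 = 16162)
1/(k + a) = 1/(16162 - 5618) = 1/10544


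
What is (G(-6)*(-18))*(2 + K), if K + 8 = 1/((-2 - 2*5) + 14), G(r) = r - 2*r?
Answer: 594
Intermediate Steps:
G(r) = -r
K = -15/2 (K = -8 + 1/((-2 - 2*5) + 14) = -8 + 1/((-2 - 10) + 14) = -8 + 1/(-12 + 14) = -8 + 1/2 = -8 + ½ = -15/2 ≈ -7.5000)
(G(-6)*(-18))*(2 + K) = (-1*(-6)*(-18))*(2 - 15/2) = (6*(-18))*(-11/2) = -108*(-11/2) = 594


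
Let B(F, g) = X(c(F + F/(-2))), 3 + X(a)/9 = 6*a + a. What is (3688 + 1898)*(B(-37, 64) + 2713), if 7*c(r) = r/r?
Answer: 15054270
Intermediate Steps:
c(r) = 1/7 (c(r) = (r/r)/7 = (1/7)*1 = 1/7)
X(a) = -27 + 63*a (X(a) = -27 + 9*(6*a + a) = -27 + 9*(7*a) = -27 + 63*a)
B(F, g) = -18 (B(F, g) = -27 + 63*(1/7) = -27 + 9 = -18)
(3688 + 1898)*(B(-37, 64) + 2713) = (3688 + 1898)*(-18 + 2713) = 5586*2695 = 15054270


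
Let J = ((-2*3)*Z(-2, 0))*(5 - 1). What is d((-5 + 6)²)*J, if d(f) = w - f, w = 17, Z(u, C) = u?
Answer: 768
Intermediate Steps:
J = 48 (J = (-2*3*(-2))*(5 - 1) = -6*(-2)*4 = 12*4 = 48)
d(f) = 17 - f
d((-5 + 6)²)*J = (17 - (-5 + 6)²)*48 = (17 - 1*1²)*48 = (17 - 1*1)*48 = (17 - 1)*48 = 16*48 = 768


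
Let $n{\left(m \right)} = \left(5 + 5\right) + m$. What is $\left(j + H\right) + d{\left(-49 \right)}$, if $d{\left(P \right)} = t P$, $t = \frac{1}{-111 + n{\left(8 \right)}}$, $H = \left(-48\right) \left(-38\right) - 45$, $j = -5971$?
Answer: $- \frac{389807}{93} \approx -4191.5$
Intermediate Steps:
$n{\left(m \right)} = 10 + m$
$H = 1779$ ($H = 1824 - 45 = 1779$)
$t = - \frac{1}{93}$ ($t = \frac{1}{-111 + \left(10 + 8\right)} = \frac{1}{-111 + 18} = \frac{1}{-93} = - \frac{1}{93} \approx -0.010753$)
$d{\left(P \right)} = - \frac{P}{93}$
$\left(j + H\right) + d{\left(-49 \right)} = \left(-5971 + 1779\right) - - \frac{49}{93} = -4192 + \frac{49}{93} = - \frac{389807}{93}$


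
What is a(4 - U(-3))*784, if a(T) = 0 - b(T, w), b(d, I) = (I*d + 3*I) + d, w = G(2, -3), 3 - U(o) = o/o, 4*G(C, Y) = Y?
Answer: 1372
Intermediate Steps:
G(C, Y) = Y/4
U(o) = 2 (U(o) = 3 - o/o = 3 - 1*1 = 3 - 1 = 2)
w = -3/4 (w = (1/4)*(-3) = -3/4 ≈ -0.75000)
b(d, I) = d + 3*I + I*d (b(d, I) = (3*I + I*d) + d = d + 3*I + I*d)
a(T) = 9/4 - T/4 (a(T) = 0 - (T + 3*(-3/4) - 3*T/4) = 0 - (T - 9/4 - 3*T/4) = 0 - (-9/4 + T/4) = 0 + (9/4 - T/4) = 9/4 - T/4)
a(4 - U(-3))*784 = (9/4 - (4 - 1*2)/4)*784 = (9/4 - (4 - 2)/4)*784 = (9/4 - 1/4*2)*784 = (9/4 - 1/2)*784 = (7/4)*784 = 1372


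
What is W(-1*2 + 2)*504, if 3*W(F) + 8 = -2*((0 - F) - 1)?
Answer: -1008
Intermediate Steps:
W(F) = -2 + 2*F/3 (W(F) = -8/3 + (-2*((0 - F) - 1))/3 = -8/3 + (-2*(-F - 1))/3 = -8/3 + (-2*(-1 - F))/3 = -8/3 + (2 + 2*F)/3 = -8/3 + (2/3 + 2*F/3) = -2 + 2*F/3)
W(-1*2 + 2)*504 = (-2 + 2*(-1*2 + 2)/3)*504 = (-2 + 2*(-2 + 2)/3)*504 = (-2 + (2/3)*0)*504 = (-2 + 0)*504 = -2*504 = -1008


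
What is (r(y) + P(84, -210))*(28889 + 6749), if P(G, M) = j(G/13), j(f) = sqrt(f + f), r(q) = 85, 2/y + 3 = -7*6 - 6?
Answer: 3029230 + 71276*sqrt(546)/13 ≈ 3.1573e+6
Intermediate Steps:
y = -2/51 (y = 2/(-3 + (-7*6 - 6)) = 2/(-3 + (-42 - 6)) = 2/(-3 - 48) = 2/(-51) = 2*(-1/51) = -2/51 ≈ -0.039216)
j(f) = sqrt(2)*sqrt(f) (j(f) = sqrt(2*f) = sqrt(2)*sqrt(f))
P(G, M) = sqrt(26)*sqrt(G)/13 (P(G, M) = sqrt(2)*sqrt(G/13) = sqrt(2)*(sqrt(13)*sqrt(G)/13) = sqrt(26)*sqrt(G)/13)
(r(y) + P(84, -210))*(28889 + 6749) = (85 + sqrt(26)*sqrt(84)/13)*(28889 + 6749) = (85 + sqrt(26)*(2*sqrt(21))/13)*35638 = (85 + 2*sqrt(546)/13)*35638 = 3029230 + 71276*sqrt(546)/13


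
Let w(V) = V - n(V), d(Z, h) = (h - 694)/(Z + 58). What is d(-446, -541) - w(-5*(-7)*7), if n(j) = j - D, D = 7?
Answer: -1481/388 ≈ -3.8170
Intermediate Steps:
n(j) = -7 + j (n(j) = j - 1*7 = j - 7 = -7 + j)
d(Z, h) = (-694 + h)/(58 + Z)
w(V) = 7 (w(V) = V - (-7 + V) = V + (7 - V) = 7)
d(-446, -541) - w(-5*(-7)*7) = (-694 - 541)/(58 - 446) - 1*7 = -1235/(-388) - 7 = -1/388*(-1235) - 7 = 1235/388 - 7 = -1481/388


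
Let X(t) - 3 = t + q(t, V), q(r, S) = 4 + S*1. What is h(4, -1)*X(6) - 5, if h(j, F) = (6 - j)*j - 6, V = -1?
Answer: 19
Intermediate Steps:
q(r, S) = 4 + S
h(j, F) = -6 + j*(6 - j) (h(j, F) = j*(6 - j) - 6 = -6 + j*(6 - j))
X(t) = 6 + t (X(t) = 3 + (t + (4 - 1)) = 3 + (t + 3) = 3 + (3 + t) = 6 + t)
h(4, -1)*X(6) - 5 = (-6 - 1*4**2 + 6*4)*(6 + 6) - 5 = (-6 - 1*16 + 24)*12 - 5 = (-6 - 16 + 24)*12 - 5 = 2*12 - 5 = 24 - 5 = 19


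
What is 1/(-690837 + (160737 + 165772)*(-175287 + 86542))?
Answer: -1/28976732042 ≈ -3.4510e-11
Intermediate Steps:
1/(-690837 + (160737 + 165772)*(-175287 + 86542)) = 1/(-690837 + 326509*(-88745)) = 1/(-690837 - 28976041205) = 1/(-28976732042) = -1/28976732042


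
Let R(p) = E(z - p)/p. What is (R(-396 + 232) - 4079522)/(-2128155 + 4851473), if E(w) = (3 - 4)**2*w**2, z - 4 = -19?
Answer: -669063809/446624152 ≈ -1.4980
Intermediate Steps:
z = -15 (z = 4 - 19 = -15)
E(w) = w**2 (E(w) = (-1)**2*w**2 = 1*w**2 = w**2)
R(p) = (-15 - p)**2/p
(R(-396 + 232) - 4079522)/(-2128155 + 4851473) = ((15 + (-396 + 232))**2/(-396 + 232) - 4079522)/(-2128155 + 4851473) = ((15 - 164)**2/(-164) - 4079522)/2723318 = (-1/164*(-149)**2 - 4079522)*(1/2723318) = (-1/164*22201 - 4079522)*(1/2723318) = (-22201/164 - 4079522)*(1/2723318) = -669063809/164*1/2723318 = -669063809/446624152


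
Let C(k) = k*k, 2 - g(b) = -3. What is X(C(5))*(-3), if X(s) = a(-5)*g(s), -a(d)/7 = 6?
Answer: 630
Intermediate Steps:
a(d) = -42 (a(d) = -7*6 = -42)
g(b) = 5 (g(b) = 2 - 1*(-3) = 2 + 3 = 5)
C(k) = k²
X(s) = -210 (X(s) = -42*5 = -210)
X(C(5))*(-3) = -210*(-3) = 630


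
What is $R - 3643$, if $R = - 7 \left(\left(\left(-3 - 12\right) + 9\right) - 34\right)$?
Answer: $-3363$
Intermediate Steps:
$R = 280$ ($R = - 7 \left(\left(-15 + 9\right) - 34\right) = - 7 \left(-6 - 34\right) = \left(-7\right) \left(-40\right) = 280$)
$R - 3643 = 280 - 3643 = -3363$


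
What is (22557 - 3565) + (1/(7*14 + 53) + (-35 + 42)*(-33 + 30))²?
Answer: 443085492/22801 ≈ 19433.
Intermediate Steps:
(22557 - 3565) + (1/(7*14 + 53) + (-35 + 42)*(-33 + 30))² = 18992 + (1/(98 + 53) + 7*(-3))² = 18992 + (1/151 - 21)² = 18992 + (-3170/151)² = 18992 + 10048900/22801 = 443085492/22801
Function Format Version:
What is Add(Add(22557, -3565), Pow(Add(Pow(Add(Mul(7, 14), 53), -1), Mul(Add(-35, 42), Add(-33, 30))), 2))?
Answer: Rational(443085492, 22801) ≈ 19433.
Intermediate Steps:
Add(Add(22557, -3565), Pow(Add(Pow(Add(Mul(7, 14), 53), -1), Mul(Add(-35, 42), Add(-33, 30))), 2)) = Add(18992, Pow(Add(Pow(Add(98, 53), -1), Mul(7, -3)), 2)) = Add(18992, Pow(Add(Pow(151, -1), -21), 2)) = Add(18992, Pow(Add(Rational(1, 151), -21), 2)) = Add(18992, Pow(Rational(-3170, 151), 2)) = Add(18992, Rational(10048900, 22801)) = Rational(443085492, 22801)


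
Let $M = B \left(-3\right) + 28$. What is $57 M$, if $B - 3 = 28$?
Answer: $-3705$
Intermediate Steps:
$B = 31$ ($B = 3 + 28 = 31$)
$M = -65$ ($M = 31 \left(-3\right) + 28 = -93 + 28 = -65$)
$57 M = 57 \left(-65\right) = -3705$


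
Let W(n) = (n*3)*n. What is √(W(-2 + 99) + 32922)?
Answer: √61149 ≈ 247.28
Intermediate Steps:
W(n) = 3*n² (W(n) = (3*n)*n = 3*n²)
√(W(-2 + 99) + 32922) = √(3*(-2 + 99)² + 32922) = √(3*97² + 32922) = √(3*9409 + 32922) = √(28227 + 32922) = √61149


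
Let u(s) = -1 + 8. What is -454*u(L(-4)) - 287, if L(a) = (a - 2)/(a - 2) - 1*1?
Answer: -3465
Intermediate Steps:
L(a) = 0 (L(a) = (-2 + a)/(-2 + a) - 1 = 1 - 1 = 0)
u(s) = 7
-454*u(L(-4)) - 287 = -454*7 - 287 = -3178 - 287 = -3465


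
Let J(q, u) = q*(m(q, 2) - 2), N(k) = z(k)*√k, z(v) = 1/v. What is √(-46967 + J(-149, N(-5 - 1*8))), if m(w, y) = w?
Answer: 2*I*√6117 ≈ 156.42*I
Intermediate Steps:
N(k) = k^(-½) (N(k) = √k/k = k^(-½))
J(q, u) = q*(-2 + q) (J(q, u) = q*(q - 2) = q*(-2 + q))
√(-46967 + J(-149, N(-5 - 1*8))) = √(-46967 - 149*(-2 - 149)) = √(-46967 - 149*(-151)) = √(-46967 + 22499) = √(-24468) = 2*I*√6117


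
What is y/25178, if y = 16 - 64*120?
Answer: -3832/12589 ≈ -0.30439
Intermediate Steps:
y = -7664 (y = 16 - 7680 = -7664)
y/25178 = -7664/25178 = -7664*1/25178 = -3832/12589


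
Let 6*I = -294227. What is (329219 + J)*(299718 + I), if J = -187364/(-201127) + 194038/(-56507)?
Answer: 5627628783216125684953/68190500334 ≈ 8.2528e+10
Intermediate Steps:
J = -28438903278/11365083389 (J = -187364*(-1/201127) + 194038*(-1/56507) = 187364/201127 - 194038/56507 = -28438903278/11365083389 ≈ -2.5023)
I = -294227/6 (I = (⅙)*(-294227) = -294227/6 ≈ -49038.)
(329219 + J)*(299718 + I) = (329219 - 28438903278/11365083389)*(299718 - 294227/6) = (3741572949339913/11365083389)*(1504081/6) = 5627628783216125684953/68190500334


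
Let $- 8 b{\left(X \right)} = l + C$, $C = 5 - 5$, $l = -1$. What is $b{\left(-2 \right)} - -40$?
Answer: $\frac{321}{8} \approx 40.125$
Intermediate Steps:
$C = 0$
$b{\left(X \right)} = \frac{1}{8}$ ($b{\left(X \right)} = - \frac{-1 + 0}{8} = \left(- \frac{1}{8}\right) \left(-1\right) = \frac{1}{8}$)
$b{\left(-2 \right)} - -40 = \frac{1}{8} - -40 = \frac{1}{8} + 40 = \frac{321}{8}$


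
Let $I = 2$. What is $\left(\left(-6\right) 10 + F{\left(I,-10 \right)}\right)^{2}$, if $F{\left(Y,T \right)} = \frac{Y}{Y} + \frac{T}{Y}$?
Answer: $4096$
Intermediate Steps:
$F{\left(Y,T \right)} = 1 + \frac{T}{Y}$
$\left(\left(-6\right) 10 + F{\left(I,-10 \right)}\right)^{2} = \left(\left(-6\right) 10 + \frac{-10 + 2}{2}\right)^{2} = \left(-60 + \frac{1}{2} \left(-8\right)\right)^{2} = \left(-60 - 4\right)^{2} = \left(-64\right)^{2} = 4096$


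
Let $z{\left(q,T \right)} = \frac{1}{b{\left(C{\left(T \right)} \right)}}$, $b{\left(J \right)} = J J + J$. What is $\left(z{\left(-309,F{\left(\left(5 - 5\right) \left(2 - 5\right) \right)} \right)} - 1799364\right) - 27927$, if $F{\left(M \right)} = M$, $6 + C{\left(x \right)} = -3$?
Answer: $- \frac{131564951}{72} \approx -1.8273 \cdot 10^{6}$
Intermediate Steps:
$C{\left(x \right)} = -9$ ($C{\left(x \right)} = -6 - 3 = -9$)
$b{\left(J \right)} = J + J^{2}$ ($b{\left(J \right)} = J^{2} + J = J + J^{2}$)
$z{\left(q,T \right)} = \frac{1}{72}$ ($z{\left(q,T \right)} = \frac{1}{\left(-9\right) \left(1 - 9\right)} = \frac{1}{\left(-9\right) \left(-8\right)} = \frac{1}{72}$)
$\left(z{\left(-309,F{\left(\left(5 - 5\right) \left(2 - 5\right) \right)} \right)} - 1799364\right) - 27927 = \left(\frac{1}{72} - 1799364\right) - 27927 = - \frac{129554207}{72} - 27927 = - \frac{131564951}{72}$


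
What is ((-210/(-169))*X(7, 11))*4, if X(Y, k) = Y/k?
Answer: 5880/1859 ≈ 3.1630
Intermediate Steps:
((-210/(-169))*X(7, 11))*4 = ((-210/(-169))*(7/11))*4 = ((-210*(-1/169))*(7*(1/11)))*4 = ((210/169)*(7/11))*4 = (1470/1859)*4 = 5880/1859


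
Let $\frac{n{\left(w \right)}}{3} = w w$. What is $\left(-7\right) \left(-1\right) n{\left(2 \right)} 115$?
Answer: $9660$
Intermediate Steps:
$n{\left(w \right)} = 3 w^{2}$ ($n{\left(w \right)} = 3 w w = 3 w^{2}$)
$\left(-7\right) \left(-1\right) n{\left(2 \right)} 115 = \left(-7\right) \left(-1\right) 3 \cdot 2^{2} \cdot 115 = 7 \cdot 3 \cdot 4 \cdot 115 = 7 \cdot 12 \cdot 115 = 84 \cdot 115 = 9660$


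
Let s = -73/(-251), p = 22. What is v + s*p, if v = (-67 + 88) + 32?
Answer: 14909/251 ≈ 59.398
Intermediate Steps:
v = 53 (v = 21 + 32 = 53)
s = 73/251 (s = -73*(-1/251) = 73/251 ≈ 0.29084)
v + s*p = 53 + (73/251)*22 = 53 + 1606/251 = 14909/251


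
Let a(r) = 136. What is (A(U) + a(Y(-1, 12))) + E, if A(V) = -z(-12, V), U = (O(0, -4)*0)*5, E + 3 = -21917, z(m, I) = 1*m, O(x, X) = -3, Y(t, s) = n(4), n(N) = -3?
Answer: -21772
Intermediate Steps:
Y(t, s) = -3
z(m, I) = m
E = -21920 (E = -3 - 21917 = -21920)
U = 0 (U = -3*0*5 = 0*5 = 0)
A(V) = 12 (A(V) = -1*(-12) = 12)
(A(U) + a(Y(-1, 12))) + E = (12 + 136) - 21920 = 148 - 21920 = -21772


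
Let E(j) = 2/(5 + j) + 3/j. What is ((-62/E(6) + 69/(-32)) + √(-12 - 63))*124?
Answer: -1385173/120 + 620*I*√3 ≈ -11543.0 + 1073.9*I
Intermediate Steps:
((-62/E(6) + 69/(-32)) + √(-12 - 63))*124 = ((-62*6*(5 + 6)/(5*(3 + 6)) + 69/(-32)) + √(-12 - 63))*124 = ((-62/(5*(⅙)*9/11) + 69*(-1/32)) + √(-75))*124 = ((-62/(5*(⅙)*(1/11)*9) - 69/32) + 5*I*√3)*124 = ((-62/15/22 - 69/32) + 5*I*√3)*124 = ((-62*22/15 - 69/32) + 5*I*√3)*124 = ((-1364/15 - 69/32) + 5*I*√3)*124 = (-44683/480 + 5*I*√3)*124 = -1385173/120 + 620*I*√3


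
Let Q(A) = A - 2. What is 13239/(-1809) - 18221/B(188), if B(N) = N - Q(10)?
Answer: -1309067/12060 ≈ -108.55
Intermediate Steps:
Q(A) = -2 + A
B(N) = -8 + N (B(N) = N - (-2 + 10) = N - 1*8 = N - 8 = -8 + N)
13239/(-1809) - 18221/B(188) = 13239/(-1809) - 18221/(-8 + 188) = 13239*(-1/1809) - 18221/180 = -1471/201 - 18221*1/180 = -1471/201 - 18221/180 = -1309067/12060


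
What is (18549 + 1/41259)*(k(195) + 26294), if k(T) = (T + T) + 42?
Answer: 20453760369392/41259 ≈ 4.9574e+8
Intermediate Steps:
k(T) = 42 + 2*T (k(T) = 2*T + 42 = 42 + 2*T)
(18549 + 1/41259)*(k(195) + 26294) = (18549 + 1/41259)*((42 + 2*195) + 26294) = (18549 + 1/41259)*((42 + 390) + 26294) = 765313192*(432 + 26294)/41259 = (765313192/41259)*26726 = 20453760369392/41259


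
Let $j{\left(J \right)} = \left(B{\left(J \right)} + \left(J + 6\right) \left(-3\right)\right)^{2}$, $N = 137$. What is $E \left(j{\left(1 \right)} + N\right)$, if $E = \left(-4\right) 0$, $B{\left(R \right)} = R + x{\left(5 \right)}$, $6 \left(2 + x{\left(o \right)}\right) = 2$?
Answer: $0$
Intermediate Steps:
$x{\left(o \right)} = - \frac{5}{3}$ ($x{\left(o \right)} = -2 + \frac{1}{6} \cdot 2 = -2 + \frac{1}{3} = - \frac{5}{3}$)
$B{\left(R \right)} = - \frac{5}{3} + R$ ($B{\left(R \right)} = R - \frac{5}{3} = - \frac{5}{3} + R$)
$E = 0$
$j{\left(J \right)} = \left(- \frac{59}{3} - 2 J\right)^{2}$ ($j{\left(J \right)} = \left(\left(- \frac{5}{3} + J\right) + \left(J + 6\right) \left(-3\right)\right)^{2} = \left(\left(- \frac{5}{3} + J\right) + \left(6 + J\right) \left(-3\right)\right)^{2} = \left(\left(- \frac{5}{3} + J\right) - \left(18 + 3 J\right)\right)^{2} = \left(- \frac{59}{3} - 2 J\right)^{2}$)
$E \left(j{\left(1 \right)} + N\right) = 0 \left(\frac{\left(59 + 6 \cdot 1\right)^{2}}{9} + 137\right) = 0 \left(\frac{\left(59 + 6\right)^{2}}{9} + 137\right) = 0 \left(\frac{65^{2}}{9} + 137\right) = 0 \left(\frac{1}{9} \cdot 4225 + 137\right) = 0 \left(\frac{4225}{9} + 137\right) = 0 \cdot \frac{5458}{9} = 0$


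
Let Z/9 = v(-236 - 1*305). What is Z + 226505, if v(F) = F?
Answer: 221636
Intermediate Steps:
Z = -4869 (Z = 9*(-236 - 1*305) = 9*(-236 - 305) = 9*(-541) = -4869)
Z + 226505 = -4869 + 226505 = 221636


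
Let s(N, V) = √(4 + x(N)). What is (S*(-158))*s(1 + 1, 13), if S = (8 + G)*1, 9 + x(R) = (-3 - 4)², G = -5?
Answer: -948*√11 ≈ -3144.2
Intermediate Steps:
x(R) = 40 (x(R) = -9 + (-3 - 4)² = -9 + (-7)² = -9 + 49 = 40)
s(N, V) = 2*√11 (s(N, V) = √(4 + 40) = √44 = 2*√11)
S = 3 (S = (8 - 5)*1 = 3*1 = 3)
(S*(-158))*s(1 + 1, 13) = (3*(-158))*(2*√11) = -948*√11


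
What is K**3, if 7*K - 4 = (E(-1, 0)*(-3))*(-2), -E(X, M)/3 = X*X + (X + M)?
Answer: 64/343 ≈ 0.18659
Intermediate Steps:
E(X, M) = -3*M - 3*X - 3*X**2 (E(X, M) = -3*(X*X + (X + M)) = -3*(X**2 + (M + X)) = -3*(M + X + X**2) = -3*M - 3*X - 3*X**2)
K = 4/7 (K = 4/7 + (((-3*0 - 3*(-1) - 3*(-1)**2)*(-3))*(-2))/7 = 4/7 + (((0 + 3 - 3*1)*(-3))*(-2))/7 = 4/7 + (((0 + 3 - 3)*(-3))*(-2))/7 = 4/7 + ((0*(-3))*(-2))/7 = 4/7 + (0*(-2))/7 = 4/7 + (1/7)*0 = 4/7 + 0 = 4/7 ≈ 0.57143)
K**3 = (4/7)**3 = 64/343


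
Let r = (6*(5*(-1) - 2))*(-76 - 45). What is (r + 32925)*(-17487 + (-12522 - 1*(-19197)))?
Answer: -410931684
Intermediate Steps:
r = 5082 (r = (6*(-5 - 2))*(-121) = (6*(-7))*(-121) = -42*(-121) = 5082)
(r + 32925)*(-17487 + (-12522 - 1*(-19197))) = (5082 + 32925)*(-17487 + (-12522 - 1*(-19197))) = 38007*(-17487 + (-12522 + 19197)) = 38007*(-17487 + 6675) = 38007*(-10812) = -410931684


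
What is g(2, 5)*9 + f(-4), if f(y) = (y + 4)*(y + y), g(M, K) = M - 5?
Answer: -27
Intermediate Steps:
g(M, K) = -5 + M
f(y) = 2*y*(4 + y) (f(y) = (4 + y)*(2*y) = 2*y*(4 + y))
g(2, 5)*9 + f(-4) = (-5 + 2)*9 + 2*(-4)*(4 - 4) = -3*9 + 2*(-4)*0 = -27 + 0 = -27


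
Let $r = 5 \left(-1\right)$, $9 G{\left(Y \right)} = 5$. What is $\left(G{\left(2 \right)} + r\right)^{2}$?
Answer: $\frac{1600}{81} \approx 19.753$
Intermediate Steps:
$G{\left(Y \right)} = \frac{5}{9}$ ($G{\left(Y \right)} = \frac{1}{9} \cdot 5 = \frac{5}{9}$)
$r = -5$
$\left(G{\left(2 \right)} + r\right)^{2} = \left(\frac{5}{9} - 5\right)^{2} = \left(- \frac{40}{9}\right)^{2} = \frac{1600}{81}$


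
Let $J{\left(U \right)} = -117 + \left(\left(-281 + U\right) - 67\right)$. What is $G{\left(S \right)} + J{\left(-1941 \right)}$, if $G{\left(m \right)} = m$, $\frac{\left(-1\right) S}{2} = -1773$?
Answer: $1140$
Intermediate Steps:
$J{\left(U \right)} = -465 + U$ ($J{\left(U \right)} = -117 + \left(-348 + U\right) = -465 + U$)
$S = 3546$ ($S = \left(-2\right) \left(-1773\right) = 3546$)
$G{\left(S \right)} + J{\left(-1941 \right)} = 3546 - 2406 = 1140$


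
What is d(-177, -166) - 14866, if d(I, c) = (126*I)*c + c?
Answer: 3687100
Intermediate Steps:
d(I, c) = c + 126*I*c (d(I, c) = 126*I*c + c = c + 126*I*c)
d(-177, -166) - 14866 = -166*(1 + 126*(-177)) - 14866 = -166*(1 - 22302) - 14866 = -166*(-22301) - 14866 = 3701966 - 14866 = 3687100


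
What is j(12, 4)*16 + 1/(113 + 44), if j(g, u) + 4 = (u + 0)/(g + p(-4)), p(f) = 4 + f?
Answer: -27629/471 ≈ -58.660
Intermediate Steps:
j(g, u) = -4 + u/g (j(g, u) = -4 + (u + 0)/(g + (4 - 4)) = -4 + u/(g + 0) = -4 + u/g)
j(12, 4)*16 + 1/(113 + 44) = (-4 + 4/12)*16 + 1/(113 + 44) = (-4 + 4*(1/12))*16 + 1/157 = (-4 + 1/3)*16 + 1/157 = -11/3*16 + 1/157 = -176/3 + 1/157 = -27629/471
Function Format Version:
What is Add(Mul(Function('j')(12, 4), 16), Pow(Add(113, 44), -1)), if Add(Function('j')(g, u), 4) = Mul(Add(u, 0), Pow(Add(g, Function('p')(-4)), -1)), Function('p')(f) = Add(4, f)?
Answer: Rational(-27629, 471) ≈ -58.660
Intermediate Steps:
Function('j')(g, u) = Add(-4, Mul(u, Pow(g, -1))) (Function('j')(g, u) = Add(-4, Mul(Add(u, 0), Pow(Add(g, Add(4, -4)), -1))) = Add(-4, Mul(u, Pow(Add(g, 0), -1))) = Add(-4, Mul(u, Pow(g, -1))))
Add(Mul(Function('j')(12, 4), 16), Pow(Add(113, 44), -1)) = Add(Mul(Add(-4, Mul(4, Pow(12, -1))), 16), Pow(Add(113, 44), -1)) = Add(Mul(Add(-4, Mul(4, Rational(1, 12))), 16), Pow(157, -1)) = Add(Mul(Add(-4, Rational(1, 3)), 16), Rational(1, 157)) = Add(Mul(Rational(-11, 3), 16), Rational(1, 157)) = Add(Rational(-176, 3), Rational(1, 157)) = Rational(-27629, 471)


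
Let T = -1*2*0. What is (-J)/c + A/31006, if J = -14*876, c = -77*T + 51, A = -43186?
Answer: 63009183/263551 ≈ 239.08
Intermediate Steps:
T = 0 (T = -2*0 = 0)
c = 51 (c = -77*0 + 51 = 0 + 51 = 51)
J = -12264
(-J)/c + A/31006 = -1*(-12264)/51 - 43186/31006 = 12264*(1/51) - 43186*1/31006 = 4088/17 - 21593/15503 = 63009183/263551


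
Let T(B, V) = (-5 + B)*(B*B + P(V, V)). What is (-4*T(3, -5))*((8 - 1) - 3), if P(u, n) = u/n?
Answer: 320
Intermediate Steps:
T(B, V) = (1 + B²)*(-5 + B) (T(B, V) = (-5 + B)*(B*B + V/V) = (-5 + B)*(B² + 1) = (-5 + B)*(1 + B²) = (1 + B²)*(-5 + B))
(-4*T(3, -5))*((8 - 1) - 3) = (-4*(-5 + 3 + 3³ - 5*3²))*((8 - 1) - 3) = (-4*(-5 + 3 + 27 - 5*9))*(7 - 3) = -4*(-5 + 3 + 27 - 45)*4 = -4*(-20)*4 = 80*4 = 320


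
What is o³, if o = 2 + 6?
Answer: 512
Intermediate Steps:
o = 8
o³ = 8³ = 512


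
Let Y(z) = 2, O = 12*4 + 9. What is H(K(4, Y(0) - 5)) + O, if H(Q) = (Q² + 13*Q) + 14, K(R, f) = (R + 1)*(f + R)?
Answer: 161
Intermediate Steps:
O = 57 (O = 48 + 9 = 57)
K(R, f) = (1 + R)*(R + f)
H(Q) = 14 + Q² + 13*Q
H(K(4, Y(0) - 5)) + O = (14 + (4 + (2 - 5) + 4² + 4*(2 - 5))² + 13*(4 + (2 - 5) + 4² + 4*(2 - 5))) + 57 = (14 + (4 - 3 + 16 + 4*(-3))² + 13*(4 - 3 + 16 + 4*(-3))) + 57 = (14 + (4 - 3 + 16 - 12)² + 13*(4 - 3 + 16 - 12)) + 57 = (14 + 5² + 13*5) + 57 = (14 + 25 + 65) + 57 = 104 + 57 = 161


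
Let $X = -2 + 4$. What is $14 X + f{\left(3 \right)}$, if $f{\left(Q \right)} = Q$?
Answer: $31$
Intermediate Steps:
$X = 2$
$14 X + f{\left(3 \right)} = 14 \cdot 2 + 3 = 28 + 3 = 31$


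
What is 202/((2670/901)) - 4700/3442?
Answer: 153475471/2297535 ≈ 66.800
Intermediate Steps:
202/((2670/901)) - 4700/3442 = 202/((2670*(1/901))) - 4700*1/3442 = 202/(2670/901) - 2350/1721 = 202*(901/2670) - 2350/1721 = 91001/1335 - 2350/1721 = 153475471/2297535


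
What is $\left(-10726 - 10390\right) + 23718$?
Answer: $2602$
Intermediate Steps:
$\left(-10726 - 10390\right) + 23718 = -21116 + 23718 = 2602$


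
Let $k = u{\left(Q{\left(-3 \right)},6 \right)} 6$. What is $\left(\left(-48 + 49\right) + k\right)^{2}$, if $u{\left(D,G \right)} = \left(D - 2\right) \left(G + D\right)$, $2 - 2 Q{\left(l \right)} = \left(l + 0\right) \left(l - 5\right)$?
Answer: $152881$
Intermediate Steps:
$Q{\left(l \right)} = 1 - \frac{l \left(-5 + l\right)}{2}$ ($Q{\left(l \right)} = 1 - \frac{\left(l + 0\right) \left(l - 5\right)}{2} = 1 - \frac{l \left(-5 + l\right)}{2}$)
$u{\left(D,G \right)} = \left(-2 + D\right) \left(D + G\right)$
$k = 390$ ($k = \left(\left(1 - \frac{\left(-3\right)^{2}}{2} + \frac{5}{2} \left(-3\right)\right)^{2} - 2 \left(1 - \frac{\left(-3\right)^{2}}{2} + \frac{5}{2} \left(-3\right)\right) - 12 + \left(1 - \frac{\left(-3\right)^{2}}{2} + \frac{5}{2} \left(-3\right)\right) 6\right) 6 = \left(\left(1 - \frac{9}{2} - \frac{15}{2}\right)^{2} - 2 \left(1 - \frac{9}{2} - \frac{15}{2}\right) - 12 + \left(1 - \frac{9}{2} - \frac{15}{2}\right) 6\right) 6 = \left(\left(-11\right)^{2} - -22 - 12 - 66\right) 6 = \left(121 + 22 - 12 - 66\right) 6 = 65 \cdot 6 = 390$)
$\left(\left(-48 + 49\right) + k\right)^{2} = \left(\left(-48 + 49\right) + 390\right)^{2} = \left(1 + 390\right)^{2} = 391^{2} = 152881$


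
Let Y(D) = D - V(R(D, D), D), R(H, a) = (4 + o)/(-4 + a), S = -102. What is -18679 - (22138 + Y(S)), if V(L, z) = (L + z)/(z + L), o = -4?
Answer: -40714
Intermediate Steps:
R(H, a) = 0 (R(H, a) = (4 - 4)/(-4 + a) = 0/(-4 + a) = 0)
V(L, z) = 1 (V(L, z) = (L + z)/(L + z) = 1)
Y(D) = -1 + D (Y(D) = D - 1*1 = D - 1 = -1 + D)
-18679 - (22138 + Y(S)) = -18679 - (22138 + (-1 - 102)) = -18679 - (22138 - 103) = -18679 - 1*22035 = -18679 - 22035 = -40714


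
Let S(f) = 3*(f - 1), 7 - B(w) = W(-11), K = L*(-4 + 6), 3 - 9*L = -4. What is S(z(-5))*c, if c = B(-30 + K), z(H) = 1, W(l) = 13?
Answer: 0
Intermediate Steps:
L = 7/9 (L = ⅓ - ⅑*(-4) = ⅓ + 4/9 = 7/9 ≈ 0.77778)
K = 14/9 (K = 7*(-4 + 6)/9 = (7/9)*2 = 14/9 ≈ 1.5556)
B(w) = -6 (B(w) = 7 - 1*13 = 7 - 13 = -6)
c = -6
S(f) = -3 + 3*f (S(f) = 3*(-1 + f) = -3 + 3*f)
S(z(-5))*c = (-3 + 3*1)*(-6) = (-3 + 3)*(-6) = 0*(-6) = 0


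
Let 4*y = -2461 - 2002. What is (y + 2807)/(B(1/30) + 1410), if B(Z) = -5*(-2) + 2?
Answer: 2255/1896 ≈ 1.1893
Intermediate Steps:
y = -4463/4 (y = (-2461 - 2002)/4 = (1/4)*(-4463) = -4463/4 ≈ -1115.8)
B(Z) = 12 (B(Z) = 10 + 2 = 12)
(y + 2807)/(B(1/30) + 1410) = (-4463/4 + 2807)/(12 + 1410) = (6765/4)/1422 = (6765/4)*(1/1422) = 2255/1896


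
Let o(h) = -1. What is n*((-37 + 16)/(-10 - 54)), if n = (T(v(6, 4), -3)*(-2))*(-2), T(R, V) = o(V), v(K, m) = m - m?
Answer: -21/16 ≈ -1.3125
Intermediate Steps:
v(K, m) = 0
T(R, V) = -1
n = -4 (n = -1*(-2)*(-2) = 2*(-2) = -4)
n*((-37 + 16)/(-10 - 54)) = -4*(-37 + 16)/(-10 - 54) = -(-84)/(-64) = -(-84)*(-1)/64 = -4*21/64 = -21/16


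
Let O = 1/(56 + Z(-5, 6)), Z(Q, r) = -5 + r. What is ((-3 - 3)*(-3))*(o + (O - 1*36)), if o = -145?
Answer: -61896/19 ≈ -3257.7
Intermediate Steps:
O = 1/57 (O = 1/(56 + (-5 + 6)) = 1/(56 + 1) = 1/57 ≈ 0.017544)
((-3 - 3)*(-3))*(o + (O - 1*36)) = ((-3 - 3)*(-3))*(-145 + (1/57 - 1*36)) = (-6*(-3))*(-145 + (1/57 - 36)) = 18*(-145 - 2051/57) = 18*(-10316/57) = -61896/19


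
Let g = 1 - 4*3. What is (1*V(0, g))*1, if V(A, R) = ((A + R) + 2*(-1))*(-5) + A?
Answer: 65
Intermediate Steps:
g = -11 (g = 1 - 12 = -11)
V(A, R) = 10 - 5*R - 4*A (V(A, R) = ((A + R) - 2)*(-5) + A = (-2 + A + R)*(-5) + A = (10 - 5*A - 5*R) + A = 10 - 5*R - 4*A)
(1*V(0, g))*1 = (1*(10 - 5*(-11) - 4*0))*1 = (1*(10 + 55 + 0))*1 = (1*65)*1 = 65*1 = 65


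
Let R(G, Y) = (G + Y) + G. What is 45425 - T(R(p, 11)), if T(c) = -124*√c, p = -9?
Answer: 45425 + 124*I*√7 ≈ 45425.0 + 328.07*I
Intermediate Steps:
R(G, Y) = Y + 2*G
45425 - T(R(p, 11)) = 45425 - (-124)*√(11 + 2*(-9)) = 45425 - (-124)*√(11 - 18) = 45425 - (-124)*√(-7) = 45425 - (-124)*I*√7 = 45425 + 124*I*√7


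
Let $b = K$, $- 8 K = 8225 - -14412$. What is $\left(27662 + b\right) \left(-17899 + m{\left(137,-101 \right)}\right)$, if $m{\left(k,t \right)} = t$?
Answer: $-446982750$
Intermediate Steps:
$K = - \frac{22637}{8}$ ($K = - \frac{8225 - -14412}{8} = - \frac{8225 + 14412}{8} = \left(- \frac{1}{8}\right) 22637 = - \frac{22637}{8} \approx -2829.6$)
$b = - \frac{22637}{8} \approx -2829.6$
$\left(27662 + b\right) \left(-17899 + m{\left(137,-101 \right)}\right) = \left(27662 - \frac{22637}{8}\right) \left(-17899 - 101\right) = \frac{198659}{8} \left(-18000\right) = -446982750$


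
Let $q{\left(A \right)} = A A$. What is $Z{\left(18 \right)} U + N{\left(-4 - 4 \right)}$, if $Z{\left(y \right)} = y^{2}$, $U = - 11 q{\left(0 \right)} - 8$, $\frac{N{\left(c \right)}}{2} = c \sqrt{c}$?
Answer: $-2592 - 32 i \sqrt{2} \approx -2592.0 - 45.255 i$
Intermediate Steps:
$q{\left(A \right)} = A^{2}$
$N{\left(c \right)} = 2 c^{\frac{3}{2}}$ ($N{\left(c \right)} = 2 c \sqrt{c} = 2 c^{\frac{3}{2}}$)
$U = -8$ ($U = - 11 \cdot 0^{2} - 8 = \left(-11\right) 0 - 8 = 0 - 8 = -8$)
$Z{\left(18 \right)} U + N{\left(-4 - 4 \right)} = 18^{2} \left(-8\right) + 2 \left(-4 - 4\right)^{\frac{3}{2}} = 324 \left(-8\right) + 2 \left(-4 - 4\right)^{\frac{3}{2}} = -2592 + 2 \left(-8\right)^{\frac{3}{2}} = -2592 + 2 \left(- 16 i \sqrt{2}\right) = -2592 - 32 i \sqrt{2}$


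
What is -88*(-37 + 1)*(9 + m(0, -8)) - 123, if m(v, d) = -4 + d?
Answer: -9627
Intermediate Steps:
-88*(-37 + 1)*(9 + m(0, -8)) - 123 = -88*(-37 + 1)*(9 + (-4 - 8)) - 123 = -(-3168)*(9 - 12) - 123 = -(-3168)*(-3) - 123 = -88*108 - 123 = -9504 - 123 = -9627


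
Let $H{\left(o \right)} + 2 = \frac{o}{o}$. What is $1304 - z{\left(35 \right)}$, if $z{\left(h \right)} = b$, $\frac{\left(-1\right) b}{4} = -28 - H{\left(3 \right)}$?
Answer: $1196$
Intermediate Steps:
$H{\left(o \right)} = -1$ ($H{\left(o \right)} = -2 + \frac{o}{o} = -2 + 1 = -1$)
$b = 108$ ($b = - 4 \left(-28 - -1\right) = - 4 \left(-28 + 1\right) = \left(-4\right) \left(-27\right) = 108$)
$z{\left(h \right)} = 108$
$1304 - z{\left(35 \right)} = 1304 - 108 = 1196$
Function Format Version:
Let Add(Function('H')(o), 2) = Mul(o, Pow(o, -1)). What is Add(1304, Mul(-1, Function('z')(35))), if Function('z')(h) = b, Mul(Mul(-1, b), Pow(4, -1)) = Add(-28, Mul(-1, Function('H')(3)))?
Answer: 1196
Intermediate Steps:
Function('H')(o) = -1 (Function('H')(o) = Add(-2, Mul(o, Pow(o, -1))) = Add(-2, 1) = -1)
b = 108 (b = Mul(-4, Add(-28, Mul(-1, -1))) = Mul(-4, Add(-28, 1)) = Mul(-4, -27) = 108)
Function('z')(h) = 108
Add(1304, Mul(-1, Function('z')(35))) = Add(1304, Mul(-1, 108)) = Add(1304, -108) = 1196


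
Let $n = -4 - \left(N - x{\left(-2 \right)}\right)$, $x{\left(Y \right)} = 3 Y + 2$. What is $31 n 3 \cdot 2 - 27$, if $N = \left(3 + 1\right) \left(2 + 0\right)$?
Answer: $-3003$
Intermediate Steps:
$x{\left(Y \right)} = 2 + 3 Y$
$N = 8$ ($N = 4 \cdot 2 = 8$)
$n = -16$ ($n = -4 - \left(8 - \left(2 + 3 \left(-2\right)\right)\right) = -4 - \left(8 - \left(2 - 6\right)\right) = -4 - \left(8 - -4\right) = -4 - \left(8 + 4\right) = -4 - 12 = -16$)
$31 n 3 \cdot 2 - 27 = 31 \left(-16\right) 3 \cdot 2 - 27 = 31 \left(\left(-48\right) 2\right) - 27 = 31 \left(-96\right) - 27 = -2976 - 27 = -3003$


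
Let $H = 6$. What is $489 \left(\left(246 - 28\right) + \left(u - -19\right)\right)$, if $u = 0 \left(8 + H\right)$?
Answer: $115893$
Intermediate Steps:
$u = 0$ ($u = 0 \left(8 + 6\right) = 0 \cdot 14 = 0$)
$489 \left(\left(246 - 28\right) + \left(u - -19\right)\right) = 489 \left(\left(246 - 28\right) + \left(0 - -19\right)\right) = 489 \left(\left(246 - 28\right) + \left(0 + 19\right)\right) = 489 \left(218 + 19\right) = 489 \cdot 237 = 115893$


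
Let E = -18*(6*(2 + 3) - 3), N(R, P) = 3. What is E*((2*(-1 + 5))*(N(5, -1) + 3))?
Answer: -23328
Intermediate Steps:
E = -486 (E = -18*(6*5 - 3) = -18*(30 - 3) = -18*27 = -486)
E*((2*(-1 + 5))*(N(5, -1) + 3)) = -486*2*(-1 + 5)*(3 + 3) = -486*2*4*6 = -3888*6 = -486*48 = -23328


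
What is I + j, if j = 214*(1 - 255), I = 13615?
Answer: -40741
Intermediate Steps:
j = -54356 (j = 214*(-254) = -54356)
I + j = 13615 - 54356 = -40741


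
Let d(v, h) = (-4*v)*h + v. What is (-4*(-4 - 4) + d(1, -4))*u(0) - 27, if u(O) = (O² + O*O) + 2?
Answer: 71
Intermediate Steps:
u(O) = 2 + 2*O² (u(O) = (O² + O²) + 2 = 2*O² + 2 = 2 + 2*O²)
d(v, h) = v - 4*h*v (d(v, h) = -4*h*v + v = v - 4*h*v)
(-4*(-4 - 4) + d(1, -4))*u(0) - 27 = (-4*(-4 - 4) + 1*(1 - 4*(-4)))*(2 + 2*0²) - 27 = (-4*(-8) + 1*(1 + 16))*(2 + 2*0) - 27 = (32 + 1*17)*(2 + 0) - 27 = (32 + 17)*2 - 27 = 49*2 - 27 = 98 - 27 = 71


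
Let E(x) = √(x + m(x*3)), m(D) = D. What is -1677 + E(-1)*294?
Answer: -1677 + 588*I ≈ -1677.0 + 588.0*I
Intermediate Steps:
E(x) = 2*√x (E(x) = √(x + x*3) = √(x + 3*x) = √(4*x) = 2*√x)
-1677 + E(-1)*294 = -1677 + (2*√(-1))*294 = -1677 + (2*I)*294 = -1677 + 588*I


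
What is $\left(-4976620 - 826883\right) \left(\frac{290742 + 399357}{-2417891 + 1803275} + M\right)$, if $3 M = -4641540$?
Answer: $\frac{1839560088000148479}{204872} \approx 8.9791 \cdot 10^{12}$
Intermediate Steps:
$M = -1547180$ ($M = \frac{1}{3} \left(-4641540\right) = -1547180$)
$\left(-4976620 - 826883\right) \left(\frac{290742 + 399357}{-2417891 + 1803275} + M\right) = \left(-4976620 - 826883\right) \left(\frac{290742 + 399357}{-2417891 + 1803275} - 1547180\right) = - 5803503 \left(\frac{690099}{-614616} - 1547180\right) = - 5803503 \left(690099 \left(- \frac{1}{614616}\right) - 1547180\right) = - 5803503 \left(- \frac{230033}{204872} - 1547180\right) = \left(-5803503\right) \left(- \frac{316974090993}{204872}\right) = \frac{1839560088000148479}{204872}$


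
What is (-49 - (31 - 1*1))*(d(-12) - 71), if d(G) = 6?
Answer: 5135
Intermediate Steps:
(-49 - (31 - 1*1))*(d(-12) - 71) = (-49 - (31 - 1*1))*(6 - 71) = (-49 - (31 - 1))*(-65) = (-49 - 1*30)*(-65) = (-49 - 30)*(-65) = -79*(-65) = 5135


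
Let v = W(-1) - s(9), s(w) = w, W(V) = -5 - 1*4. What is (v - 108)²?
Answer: 15876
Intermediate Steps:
W(V) = -9 (W(V) = -5 - 4 = -9)
v = -18 (v = -9 - 1*9 = -9 - 9 = -18)
(v - 108)² = (-18 - 108)² = (-126)² = 15876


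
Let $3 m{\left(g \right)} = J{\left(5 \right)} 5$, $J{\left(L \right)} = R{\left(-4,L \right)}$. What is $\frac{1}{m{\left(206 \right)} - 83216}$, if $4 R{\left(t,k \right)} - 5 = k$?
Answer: $- \frac{6}{499271} \approx -1.2018 \cdot 10^{-5}$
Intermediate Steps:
$R{\left(t,k \right)} = \frac{5}{4} + \frac{k}{4}$
$J{\left(L \right)} = \frac{5}{4} + \frac{L}{4}$
$m{\left(g \right)} = \frac{25}{6}$ ($m{\left(g \right)} = \frac{\left(\frac{5}{4} + \frac{1}{4} \cdot 5\right) 5}{3} = \frac{\left(\frac{5}{4} + \frac{5}{4}\right) 5}{3} = \frac{\frac{5}{2} \cdot 5}{3} = \frac{1}{3} \cdot \frac{25}{2} = \frac{25}{6}$)
$\frac{1}{m{\left(206 \right)} - 83216} = \frac{1}{\frac{25}{6} - 83216} = \frac{1}{- \frac{499271}{6}} = - \frac{6}{499271}$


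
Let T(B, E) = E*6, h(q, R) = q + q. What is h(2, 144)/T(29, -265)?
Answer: -2/795 ≈ -0.0025157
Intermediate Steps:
h(q, R) = 2*q
T(B, E) = 6*E
h(2, 144)/T(29, -265) = (2*2)/((6*(-265))) = 4/(-1590) = 4*(-1/1590) = -2/795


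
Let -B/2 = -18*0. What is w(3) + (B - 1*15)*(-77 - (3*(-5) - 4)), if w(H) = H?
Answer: 873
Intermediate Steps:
B = 0 (B = -(-36)*0 = -2*0 = 0)
w(3) + (B - 1*15)*(-77 - (3*(-5) - 4)) = 3 + (0 - 1*15)*(-77 - (3*(-5) - 4)) = 3 + (0 - 15)*(-77 - (-15 - 4)) = 3 - 15*(-77 - 1*(-19)) = 3 - 15*(-77 + 19) = 3 - 15*(-58) = 3 + 870 = 873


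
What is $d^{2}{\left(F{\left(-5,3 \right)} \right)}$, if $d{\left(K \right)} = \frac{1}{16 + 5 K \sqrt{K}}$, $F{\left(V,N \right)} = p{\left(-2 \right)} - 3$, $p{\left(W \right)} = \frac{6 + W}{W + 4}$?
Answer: $\frac{231}{78961} + \frac{160 i}{78961} \approx 0.0029255 + 0.0020263 i$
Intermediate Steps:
$p{\left(W \right)} = \frac{6 + W}{4 + W}$
$F{\left(V,N \right)} = -1$ ($F{\left(V,N \right)} = \frac{6 - 2}{4 - 2} - 3 = \frac{1}{2} \cdot 4 - 3 = 2 - 3 = -1$)
$d{\left(K \right)} = \frac{1}{16 + 5 K^{\frac{3}{2}}}$
$d^{2}{\left(F{\left(-5,3 \right)} \right)} = \left(\frac{1}{16 + 5 \left(-1\right)^{\frac{3}{2}}}\right)^{2} = \left(\frac{1}{16 + 5 \left(- i\right)}\right)^{2} = \left(\frac{1}{16 - 5 i}\right)^{2} = \left(\frac{16 + 5 i}{281}\right)^{2} = \frac{\left(16 + 5 i\right)^{2}}{78961}$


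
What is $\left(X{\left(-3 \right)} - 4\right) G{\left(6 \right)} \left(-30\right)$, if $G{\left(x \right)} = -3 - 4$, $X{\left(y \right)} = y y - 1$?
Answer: $840$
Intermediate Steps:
$X{\left(y \right)} = -1 + y^{2}$ ($X{\left(y \right)} = y^{2} - 1 = -1 + y^{2}$)
$G{\left(x \right)} = -7$
$\left(X{\left(-3 \right)} - 4\right) G{\left(6 \right)} \left(-30\right) = \left(\left(-1 + \left(-3\right)^{2}\right) - 4\right) \left(-7\right) \left(-30\right) = \left(\left(-1 + 9\right) - 4\right) \left(-7\right) \left(-30\right) = \left(8 - 4\right) \left(-7\right) \left(-30\right) = 4 \left(-7\right) \left(-30\right) = \left(-28\right) \left(-30\right) = 840$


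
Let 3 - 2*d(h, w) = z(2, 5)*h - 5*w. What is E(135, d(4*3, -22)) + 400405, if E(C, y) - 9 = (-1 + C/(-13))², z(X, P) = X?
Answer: 67691870/169 ≈ 4.0054e+5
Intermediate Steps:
d(h, w) = 3/2 - h + 5*w/2 (d(h, w) = 3/2 - (2*h - 5*w)/2 = 3/2 - (-5*w + 2*h)/2 = 3/2 + (-h + 5*w/2) = 3/2 - h + 5*w/2)
E(C, y) = 9 + (-1 - C/13)² (E(C, y) = 9 + (-1 + C/(-13))² = 9 + (-1 + C*(-1/13))² = 9 + (-1 - C/13)²)
E(135, d(4*3, -22)) + 400405 = (9 + (13 + 135)²/169) + 400405 = (9 + (1/169)*148²) + 400405 = (9 + (1/169)*21904) + 400405 = (9 + 21904/169) + 400405 = 23425/169 + 400405 = 67691870/169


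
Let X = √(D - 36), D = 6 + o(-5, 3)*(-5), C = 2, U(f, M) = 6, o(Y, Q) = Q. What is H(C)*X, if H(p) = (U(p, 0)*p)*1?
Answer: 36*I*√5 ≈ 80.498*I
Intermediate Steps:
D = -9 (D = 6 + 3*(-5) = 6 - 15 = -9)
X = 3*I*√5 (X = √(-9 - 36) = √(-45) = 3*I*√5 ≈ 6.7082*I)
H(p) = 6*p (H(p) = (6*p)*1 = 6*p)
H(C)*X = (6*2)*(3*I*√5) = 12*(3*I*√5) = 36*I*√5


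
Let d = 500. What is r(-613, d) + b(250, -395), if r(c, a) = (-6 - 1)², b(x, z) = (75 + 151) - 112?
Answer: 163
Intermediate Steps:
b(x, z) = 114 (b(x, z) = 226 - 112 = 114)
r(c, a) = 49 (r(c, a) = (-7)² = 49)
r(-613, d) + b(250, -395) = 49 + 114 = 163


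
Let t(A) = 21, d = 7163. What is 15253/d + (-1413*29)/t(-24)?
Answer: -97732646/50141 ≈ -1949.2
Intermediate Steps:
15253/d + (-1413*29)/t(-24) = 15253/7163 - 1413*29/21 = 15253*(1/7163) - 40977*1/21 = 15253/7163 - 13659/7 = -97732646/50141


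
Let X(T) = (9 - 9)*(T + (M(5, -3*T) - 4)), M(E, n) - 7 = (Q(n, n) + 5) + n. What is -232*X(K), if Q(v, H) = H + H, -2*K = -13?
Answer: 0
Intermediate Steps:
K = 13/2 (K = -½*(-13) = 13/2 ≈ 6.5000)
Q(v, H) = 2*H
M(E, n) = 12 + 3*n (M(E, n) = 7 + ((2*n + 5) + n) = 7 + ((5 + 2*n) + n) = 7 + (5 + 3*n) = 12 + 3*n)
X(T) = 0 (X(T) = (9 - 9)*(T + ((12 + 3*(-3*T)) - 4)) = 0*(T + ((12 - 9*T) - 4)) = 0*(T + (8 - 9*T)) = 0*(8 - 8*T) = 0)
-232*X(K) = -232*0 = 0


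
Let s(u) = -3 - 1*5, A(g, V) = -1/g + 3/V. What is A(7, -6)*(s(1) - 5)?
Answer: 117/14 ≈ 8.3571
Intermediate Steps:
s(u) = -8 (s(u) = -3 - 5 = -8)
A(7, -6)*(s(1) - 5) = (-1/7 + 3/(-6))*(-8 - 5) = (-1*⅐ + 3*(-⅙))*(-13) = (-⅐ - ½)*(-13) = -9/14*(-13) = 117/14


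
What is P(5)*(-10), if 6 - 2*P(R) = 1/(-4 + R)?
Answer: -25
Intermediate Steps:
P(R) = 3 - 1/(2*(-4 + R))
P(5)*(-10) = ((-25 + 6*5)/(2*(-4 + 5)))*(-10) = ((1/2)*(-25 + 30)/1)*(-10) = ((1/2)*1*5)*(-10) = (5/2)*(-10) = -25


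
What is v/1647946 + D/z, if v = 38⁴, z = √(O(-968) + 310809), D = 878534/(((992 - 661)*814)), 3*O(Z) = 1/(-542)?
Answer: 54872/43367 + 439267*√821740454058/68082662207461 ≈ 1.2711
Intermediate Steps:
O(Z) = -1/1626 (O(Z) = (⅓)/(-542) = (⅓)*(-1/542) = -1/1626)
D = 439267/134717 (D = 878534/((331*814)) = 878534/269434 = 878534*(1/269434) = 439267/134717 ≈ 3.2607)
z = √821740454058/1626 (z = √(-1/1626 + 310809) = √(505375433/1626) = √821740454058/1626 ≈ 557.50)
v = 2085136
v/1647946 + D/z = 2085136/1647946 + 439267/(134717*((√821740454058/1626))) = 2085136*(1/1647946) + 439267*(√821740454058/505375433)/134717 = 54872/43367 + 439267*√821740454058/68082662207461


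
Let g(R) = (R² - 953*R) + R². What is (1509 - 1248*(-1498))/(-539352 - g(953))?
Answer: -1871013/1447561 ≈ -1.2925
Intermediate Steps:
g(R) = -953*R + 2*R²
(1509 - 1248*(-1498))/(-539352 - g(953)) = (1509 - 1248*(-1498))/(-539352 - 953*(-953 + 2*953)) = (1509 + 1869504)/(-539352 - 953*(-953 + 1906)) = 1871013/(-539352 - 953*953) = 1871013/(-539352 - 1*908209) = 1871013/(-539352 - 908209) = 1871013/(-1447561) = 1871013*(-1/1447561) = -1871013/1447561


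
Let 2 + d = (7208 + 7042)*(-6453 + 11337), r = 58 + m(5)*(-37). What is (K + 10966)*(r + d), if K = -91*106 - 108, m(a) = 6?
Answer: 84351362808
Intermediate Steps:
K = -9754 (K = -9646 - 108 = -9754)
r = -164 (r = 58 + 6*(-37) = 58 - 222 = -164)
d = 69596998 (d = -2 + (7208 + 7042)*(-6453 + 11337) = -2 + 14250*4884 = -2 + 69597000 = 69596998)
(K + 10966)*(r + d) = (-9754 + 10966)*(-164 + 69596998) = 1212*69596834 = 84351362808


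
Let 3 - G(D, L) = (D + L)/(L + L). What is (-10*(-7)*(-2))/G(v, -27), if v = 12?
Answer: -360/7 ≈ -51.429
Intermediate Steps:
G(D, L) = 3 - (D + L)/(2*L) (G(D, L) = 3 - (D + L)/(L + L) = 3 - (D + L)/(2*L))
(-10*(-7)*(-2))/G(v, -27) = (-10*(-7)*(-2))/(((½)*(-1*12 + 5*(-27))/(-27))) = (70*(-2))/(((½)*(-1/27)*(-12 - 135))) = -140/((½)*(-1/27)*(-147)) = -140/49/18 = -140*18/49 = -360/7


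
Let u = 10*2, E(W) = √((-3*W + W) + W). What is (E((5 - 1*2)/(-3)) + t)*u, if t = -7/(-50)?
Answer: 114/5 ≈ 22.800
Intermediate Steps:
E(W) = √(-W) (E(W) = √(-2*W + W) = √(-W))
t = 7/50 (t = -7*(-1/50) = 7/50 ≈ 0.14000)
u = 20
(E((5 - 1*2)/(-3)) + t)*u = (√(-(5 - 1*2)/(-3)) + 7/50)*20 = (√(-(5 - 2)*(-1)/3) + 7/50)*20 = (√(-3*(-1)/3) + 7/50)*20 = (√(-1*(-1)) + 7/50)*20 = (√1 + 7/50)*20 = (1 + 7/50)*20 = (57/50)*20 = 114/5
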